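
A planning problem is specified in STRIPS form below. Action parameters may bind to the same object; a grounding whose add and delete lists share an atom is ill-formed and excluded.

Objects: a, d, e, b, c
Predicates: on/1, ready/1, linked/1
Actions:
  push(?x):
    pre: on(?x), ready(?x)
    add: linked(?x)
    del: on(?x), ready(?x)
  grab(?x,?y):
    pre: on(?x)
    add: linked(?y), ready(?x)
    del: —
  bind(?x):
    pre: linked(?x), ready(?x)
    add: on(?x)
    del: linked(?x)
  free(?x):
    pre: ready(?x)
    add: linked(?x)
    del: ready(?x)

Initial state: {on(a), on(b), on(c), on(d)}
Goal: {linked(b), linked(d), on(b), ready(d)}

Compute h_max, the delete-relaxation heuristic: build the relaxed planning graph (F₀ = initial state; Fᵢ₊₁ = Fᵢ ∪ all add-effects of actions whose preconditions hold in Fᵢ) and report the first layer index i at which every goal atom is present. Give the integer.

F0 = init (4 atoms)
F1 = F0 ∪ {linked(a), linked(b), linked(c), linked(d), linked(e), ready(a), ready(b), ready(c), ready(d)}  (13 atoms)
goal ⊆ F1  ⇒  h_max = 1

1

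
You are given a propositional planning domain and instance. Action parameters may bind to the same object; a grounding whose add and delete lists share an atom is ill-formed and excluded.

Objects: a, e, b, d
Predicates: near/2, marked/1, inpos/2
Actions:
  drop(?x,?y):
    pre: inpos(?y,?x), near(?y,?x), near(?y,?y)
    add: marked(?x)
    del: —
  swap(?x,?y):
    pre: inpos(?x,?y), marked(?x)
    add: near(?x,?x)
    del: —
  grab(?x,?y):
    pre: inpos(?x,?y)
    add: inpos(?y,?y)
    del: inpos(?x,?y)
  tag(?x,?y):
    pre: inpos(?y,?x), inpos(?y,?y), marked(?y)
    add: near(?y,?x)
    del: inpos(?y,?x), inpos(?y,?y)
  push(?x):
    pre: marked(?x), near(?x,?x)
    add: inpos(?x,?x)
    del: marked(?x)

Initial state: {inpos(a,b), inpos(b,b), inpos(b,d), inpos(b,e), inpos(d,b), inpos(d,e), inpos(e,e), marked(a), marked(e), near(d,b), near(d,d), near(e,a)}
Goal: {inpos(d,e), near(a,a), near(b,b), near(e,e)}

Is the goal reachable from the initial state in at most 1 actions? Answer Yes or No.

1. drop(b,d)  →  {inpos(a,b), inpos(b,b), inpos(b,d), inpos(b,e), inpos(d,b), inpos(d,e), inpos(e,e), marked(a), marked(b), marked(e), near(d,b), near(d,d), near(e,a)}
2. swap(a,b)  →  {inpos(a,b), inpos(b,b), inpos(b,d), inpos(b,e), inpos(d,b), inpos(d,e), inpos(e,e), marked(a), marked(b), marked(e), near(a,a), near(d,b), near(d,d), near(e,a)}
3. swap(e,e)  →  {inpos(a,b), inpos(b,b), inpos(b,d), inpos(b,e), inpos(d,b), inpos(d,e), inpos(e,e), marked(a), marked(b), marked(e), near(a,a), near(d,b), near(d,d), near(e,a), near(e,e)}
4. swap(b,e)  →  {inpos(a,b), inpos(b,b), inpos(b,d), inpos(b,e), inpos(d,b), inpos(d,e), inpos(e,e), marked(a), marked(b), marked(e), near(a,a), near(b,b), near(d,b), near(d,d), near(e,a), near(e,e)}
optimal plan length = 4; 4 > 1

No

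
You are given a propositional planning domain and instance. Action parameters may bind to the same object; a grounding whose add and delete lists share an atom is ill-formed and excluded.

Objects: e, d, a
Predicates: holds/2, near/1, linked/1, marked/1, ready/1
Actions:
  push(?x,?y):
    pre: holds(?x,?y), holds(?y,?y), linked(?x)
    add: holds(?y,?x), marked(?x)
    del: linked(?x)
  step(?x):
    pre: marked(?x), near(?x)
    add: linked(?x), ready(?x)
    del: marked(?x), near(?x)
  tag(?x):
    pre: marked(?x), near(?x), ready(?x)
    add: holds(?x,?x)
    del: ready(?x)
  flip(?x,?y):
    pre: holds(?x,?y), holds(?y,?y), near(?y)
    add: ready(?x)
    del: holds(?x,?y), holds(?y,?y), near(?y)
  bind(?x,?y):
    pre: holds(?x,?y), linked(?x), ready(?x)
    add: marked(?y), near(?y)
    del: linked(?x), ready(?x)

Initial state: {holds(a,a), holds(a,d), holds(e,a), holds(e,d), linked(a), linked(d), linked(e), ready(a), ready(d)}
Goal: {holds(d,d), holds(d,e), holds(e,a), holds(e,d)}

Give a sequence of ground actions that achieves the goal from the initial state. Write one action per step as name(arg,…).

bind(a,d); tag(d); push(e,d)

1. bind(a,d)  →  {holds(a,a), holds(a,d), holds(e,a), holds(e,d), linked(d), linked(e), marked(d), near(d), ready(d)}
2. tag(d)  →  {holds(a,a), holds(a,d), holds(d,d), holds(e,a), holds(e,d), linked(d), linked(e), marked(d), near(d)}
3. push(e,d)  →  {holds(a,a), holds(a,d), holds(d,d), holds(d,e), holds(e,a), holds(e,d), linked(d), marked(d), marked(e), near(d)}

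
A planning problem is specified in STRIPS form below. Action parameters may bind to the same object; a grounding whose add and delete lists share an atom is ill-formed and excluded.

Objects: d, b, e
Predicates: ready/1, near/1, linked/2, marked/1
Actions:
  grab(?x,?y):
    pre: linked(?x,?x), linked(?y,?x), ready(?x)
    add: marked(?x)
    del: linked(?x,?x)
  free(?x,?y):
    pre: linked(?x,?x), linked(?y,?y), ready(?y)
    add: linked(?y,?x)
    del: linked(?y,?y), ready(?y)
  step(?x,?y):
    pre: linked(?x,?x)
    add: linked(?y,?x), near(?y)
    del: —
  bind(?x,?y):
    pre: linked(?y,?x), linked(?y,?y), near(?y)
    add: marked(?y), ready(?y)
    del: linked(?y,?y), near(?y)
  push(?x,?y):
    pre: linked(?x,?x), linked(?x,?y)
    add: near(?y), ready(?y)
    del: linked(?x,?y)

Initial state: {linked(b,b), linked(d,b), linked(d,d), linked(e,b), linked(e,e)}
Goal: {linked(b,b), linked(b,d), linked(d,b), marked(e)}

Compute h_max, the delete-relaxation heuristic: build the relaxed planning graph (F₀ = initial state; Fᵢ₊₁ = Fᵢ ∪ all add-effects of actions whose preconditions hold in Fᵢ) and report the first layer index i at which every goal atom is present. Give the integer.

F0 = init (5 atoms)
F1 = F0 ∪ {linked(b,d), linked(b,e), linked(d,e), linked(e,d), near(b), near(d), near(e), ready(b), ready(d), ready(e)}  (15 atoms)
F2 = F1 ∪ {marked(b), marked(d), marked(e)}  (18 atoms)
goal ⊆ F2  ⇒  h_max = 2

2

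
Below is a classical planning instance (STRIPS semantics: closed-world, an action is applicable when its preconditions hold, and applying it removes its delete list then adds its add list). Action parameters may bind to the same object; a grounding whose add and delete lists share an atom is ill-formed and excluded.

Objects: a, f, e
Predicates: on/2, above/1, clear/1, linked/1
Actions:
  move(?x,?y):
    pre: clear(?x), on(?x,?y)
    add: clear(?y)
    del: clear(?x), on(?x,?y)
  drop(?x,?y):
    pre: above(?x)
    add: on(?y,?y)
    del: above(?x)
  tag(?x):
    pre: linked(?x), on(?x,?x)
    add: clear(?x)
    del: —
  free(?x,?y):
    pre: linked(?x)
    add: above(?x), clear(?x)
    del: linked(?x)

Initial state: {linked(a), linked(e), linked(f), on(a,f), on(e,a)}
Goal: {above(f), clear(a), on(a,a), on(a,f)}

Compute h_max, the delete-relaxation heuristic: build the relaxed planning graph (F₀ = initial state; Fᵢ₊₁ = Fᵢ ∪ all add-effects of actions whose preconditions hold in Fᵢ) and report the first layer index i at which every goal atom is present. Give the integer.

F0 = init (5 atoms)
F1 = F0 ∪ {above(a), above(e), above(f), clear(a), clear(e), clear(f)}  (11 atoms)
F2 = F1 ∪ {on(a,a), on(e,e), on(f,f)}  (14 atoms)
goal ⊆ F2  ⇒  h_max = 2

2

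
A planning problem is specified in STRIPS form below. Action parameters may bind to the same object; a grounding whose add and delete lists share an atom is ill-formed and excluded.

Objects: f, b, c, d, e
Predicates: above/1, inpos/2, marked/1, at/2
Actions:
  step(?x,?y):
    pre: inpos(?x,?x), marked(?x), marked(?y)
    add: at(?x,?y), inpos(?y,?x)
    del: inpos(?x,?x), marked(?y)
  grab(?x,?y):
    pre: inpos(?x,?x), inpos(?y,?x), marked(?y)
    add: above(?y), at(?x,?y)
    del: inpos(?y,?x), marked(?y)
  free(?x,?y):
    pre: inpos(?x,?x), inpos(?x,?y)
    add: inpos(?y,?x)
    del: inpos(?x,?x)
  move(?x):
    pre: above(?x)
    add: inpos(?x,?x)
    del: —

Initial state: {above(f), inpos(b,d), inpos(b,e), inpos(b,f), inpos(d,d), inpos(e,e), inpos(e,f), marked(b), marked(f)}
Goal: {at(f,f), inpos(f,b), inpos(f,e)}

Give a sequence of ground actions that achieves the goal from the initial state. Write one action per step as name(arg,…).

grab(d,b); free(e,f); move(f); grab(f,f); move(b); free(b,f)

1. grab(d,b)  →  {above(b), above(f), at(d,b), inpos(b,e), inpos(b,f), inpos(d,d), inpos(e,e), inpos(e,f), marked(f)}
2. free(e,f)  →  {above(b), above(f), at(d,b), inpos(b,e), inpos(b,f), inpos(d,d), inpos(e,f), inpos(f,e), marked(f)}
3. move(f)  →  {above(b), above(f), at(d,b), inpos(b,e), inpos(b,f), inpos(d,d), inpos(e,f), inpos(f,e), inpos(f,f), marked(f)}
4. grab(f,f)  →  {above(b), above(f), at(d,b), at(f,f), inpos(b,e), inpos(b,f), inpos(d,d), inpos(e,f), inpos(f,e)}
5. move(b)  →  {above(b), above(f), at(d,b), at(f,f), inpos(b,b), inpos(b,e), inpos(b,f), inpos(d,d), inpos(e,f), inpos(f,e)}
6. free(b,f)  →  {above(b), above(f), at(d,b), at(f,f), inpos(b,e), inpos(b,f), inpos(d,d), inpos(e,f), inpos(f,b), inpos(f,e)}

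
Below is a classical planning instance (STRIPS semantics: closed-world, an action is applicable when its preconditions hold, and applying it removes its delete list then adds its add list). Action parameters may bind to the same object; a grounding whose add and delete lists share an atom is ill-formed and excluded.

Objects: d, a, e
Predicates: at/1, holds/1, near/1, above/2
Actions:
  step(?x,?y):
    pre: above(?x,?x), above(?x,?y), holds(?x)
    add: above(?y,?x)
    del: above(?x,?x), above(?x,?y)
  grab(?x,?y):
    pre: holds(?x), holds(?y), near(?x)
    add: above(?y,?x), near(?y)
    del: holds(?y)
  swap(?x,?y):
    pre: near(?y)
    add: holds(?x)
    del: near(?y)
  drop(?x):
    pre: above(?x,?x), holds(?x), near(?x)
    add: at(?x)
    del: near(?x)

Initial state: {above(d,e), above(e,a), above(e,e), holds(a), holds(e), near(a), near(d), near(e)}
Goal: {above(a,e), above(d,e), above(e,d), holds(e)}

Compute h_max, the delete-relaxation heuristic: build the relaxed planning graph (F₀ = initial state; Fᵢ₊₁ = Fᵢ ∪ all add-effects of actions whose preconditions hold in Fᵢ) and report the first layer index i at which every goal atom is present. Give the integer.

F0 = init (8 atoms)
F1 = F0 ∪ {above(a,a), above(a,e), at(e), holds(d)}  (12 atoms)
F2 = F1 ∪ {above(a,d), above(d,a), above(d,d), above(e,d), at(a)}  (17 atoms)
goal ⊆ F2  ⇒  h_max = 2

2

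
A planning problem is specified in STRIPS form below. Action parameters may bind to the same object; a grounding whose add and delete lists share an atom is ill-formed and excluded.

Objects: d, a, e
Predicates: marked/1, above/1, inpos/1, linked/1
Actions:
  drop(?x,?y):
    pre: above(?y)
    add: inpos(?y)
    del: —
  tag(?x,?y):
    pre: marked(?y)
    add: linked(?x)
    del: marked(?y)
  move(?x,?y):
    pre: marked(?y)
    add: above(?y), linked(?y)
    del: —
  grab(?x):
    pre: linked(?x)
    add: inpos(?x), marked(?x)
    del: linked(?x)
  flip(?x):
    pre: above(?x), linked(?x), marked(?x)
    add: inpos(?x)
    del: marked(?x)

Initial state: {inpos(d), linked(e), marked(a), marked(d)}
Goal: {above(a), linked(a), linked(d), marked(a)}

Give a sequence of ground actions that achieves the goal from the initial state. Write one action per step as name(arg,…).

1. tag(d,d)  →  {inpos(d), linked(d), linked(e), marked(a)}
2. move(d,a)  →  {above(a), inpos(d), linked(a), linked(d), linked(e), marked(a)}

tag(d,d); move(d,a)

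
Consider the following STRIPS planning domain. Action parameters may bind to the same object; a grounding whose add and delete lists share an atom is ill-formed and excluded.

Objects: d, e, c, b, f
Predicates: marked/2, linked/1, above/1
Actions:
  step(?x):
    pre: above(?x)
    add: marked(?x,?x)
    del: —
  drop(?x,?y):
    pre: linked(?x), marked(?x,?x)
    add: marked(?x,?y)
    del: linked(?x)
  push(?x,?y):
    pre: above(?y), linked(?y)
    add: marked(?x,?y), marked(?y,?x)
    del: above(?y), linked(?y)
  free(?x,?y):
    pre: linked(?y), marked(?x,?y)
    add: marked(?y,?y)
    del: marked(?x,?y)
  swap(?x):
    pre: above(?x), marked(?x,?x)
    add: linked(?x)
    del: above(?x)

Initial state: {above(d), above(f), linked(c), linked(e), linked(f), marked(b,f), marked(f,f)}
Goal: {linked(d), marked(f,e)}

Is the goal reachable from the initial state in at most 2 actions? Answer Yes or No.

No

1. step(d)  →  {above(d), above(f), linked(c), linked(e), linked(f), marked(b,f), marked(d,d), marked(f,f)}
2. drop(f,e)  →  {above(d), above(f), linked(c), linked(e), marked(b,f), marked(d,d), marked(f,e), marked(f,f)}
3. swap(d)  →  {above(f), linked(c), linked(d), linked(e), marked(b,f), marked(d,d), marked(f,e), marked(f,f)}
optimal plan length = 3; 3 > 2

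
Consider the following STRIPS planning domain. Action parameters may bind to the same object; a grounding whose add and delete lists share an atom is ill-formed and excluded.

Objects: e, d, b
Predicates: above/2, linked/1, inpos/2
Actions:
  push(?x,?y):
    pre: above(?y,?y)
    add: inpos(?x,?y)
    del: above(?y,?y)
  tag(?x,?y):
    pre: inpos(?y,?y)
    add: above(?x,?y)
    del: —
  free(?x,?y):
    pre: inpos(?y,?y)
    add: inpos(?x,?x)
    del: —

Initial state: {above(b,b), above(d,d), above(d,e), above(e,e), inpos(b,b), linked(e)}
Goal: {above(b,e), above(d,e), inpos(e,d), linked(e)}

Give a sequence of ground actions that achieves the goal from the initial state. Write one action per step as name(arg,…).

1. push(e,e)  →  {above(b,b), above(d,d), above(d,e), inpos(b,b), inpos(e,e), linked(e)}
2. push(e,d)  →  {above(b,b), above(d,e), inpos(b,b), inpos(e,d), inpos(e,e), linked(e)}
3. tag(b,e)  →  {above(b,b), above(b,e), above(d,e), inpos(b,b), inpos(e,d), inpos(e,e), linked(e)}

push(e,e); push(e,d); tag(b,e)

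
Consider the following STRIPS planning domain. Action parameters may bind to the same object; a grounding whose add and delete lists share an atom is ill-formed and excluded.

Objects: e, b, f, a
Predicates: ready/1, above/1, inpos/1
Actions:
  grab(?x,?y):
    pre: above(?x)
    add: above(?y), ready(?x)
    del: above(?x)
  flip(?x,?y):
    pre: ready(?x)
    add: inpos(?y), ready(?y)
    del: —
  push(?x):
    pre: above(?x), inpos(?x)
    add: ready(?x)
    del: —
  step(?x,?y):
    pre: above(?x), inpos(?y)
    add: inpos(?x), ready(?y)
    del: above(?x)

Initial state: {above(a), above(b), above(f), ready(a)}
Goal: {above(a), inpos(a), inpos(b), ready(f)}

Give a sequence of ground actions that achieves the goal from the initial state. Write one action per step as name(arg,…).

1. grab(f,e)  →  {above(a), above(b), above(e), ready(a), ready(f)}
2. flip(f,b)  →  {above(a), above(b), above(e), inpos(b), ready(a), ready(b), ready(f)}
3. flip(b,a)  →  {above(a), above(b), above(e), inpos(a), inpos(b), ready(a), ready(b), ready(f)}

grab(f,e); flip(f,b); flip(b,a)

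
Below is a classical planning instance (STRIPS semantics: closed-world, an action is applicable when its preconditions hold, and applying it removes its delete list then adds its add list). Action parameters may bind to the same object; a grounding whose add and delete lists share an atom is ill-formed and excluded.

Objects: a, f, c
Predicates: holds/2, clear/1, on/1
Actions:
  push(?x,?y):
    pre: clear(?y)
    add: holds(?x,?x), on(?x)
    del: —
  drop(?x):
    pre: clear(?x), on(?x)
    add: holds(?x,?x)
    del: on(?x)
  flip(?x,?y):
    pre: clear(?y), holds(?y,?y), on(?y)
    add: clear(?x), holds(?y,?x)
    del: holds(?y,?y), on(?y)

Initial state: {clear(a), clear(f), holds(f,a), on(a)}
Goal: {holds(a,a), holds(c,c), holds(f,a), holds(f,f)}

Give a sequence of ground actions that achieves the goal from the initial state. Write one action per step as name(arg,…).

1. push(a,a)  →  {clear(a), clear(f), holds(a,a), holds(f,a), on(a)}
2. push(f,a)  →  {clear(a), clear(f), holds(a,a), holds(f,a), holds(f,f), on(a), on(f)}
3. push(c,a)  →  {clear(a), clear(f), holds(a,a), holds(c,c), holds(f,a), holds(f,f), on(a), on(c), on(f)}

push(a,a); push(f,a); push(c,a)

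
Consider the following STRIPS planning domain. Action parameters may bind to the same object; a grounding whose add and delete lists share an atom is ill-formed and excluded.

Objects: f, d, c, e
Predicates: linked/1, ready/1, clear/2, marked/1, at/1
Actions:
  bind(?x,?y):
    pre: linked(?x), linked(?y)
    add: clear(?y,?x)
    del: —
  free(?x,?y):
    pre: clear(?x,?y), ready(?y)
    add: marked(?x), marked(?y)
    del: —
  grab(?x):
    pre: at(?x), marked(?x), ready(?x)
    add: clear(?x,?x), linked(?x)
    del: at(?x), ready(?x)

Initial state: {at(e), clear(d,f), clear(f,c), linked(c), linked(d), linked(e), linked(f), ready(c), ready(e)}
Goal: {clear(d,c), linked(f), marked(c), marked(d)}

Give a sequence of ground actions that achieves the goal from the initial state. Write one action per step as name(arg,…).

1. bind(c,d)  →  {at(e), clear(d,c), clear(d,f), clear(f,c), linked(c), linked(d), linked(e), linked(f), ready(c), ready(e)}
2. free(d,c)  →  {at(e), clear(d,c), clear(d,f), clear(f,c), linked(c), linked(d), linked(e), linked(f), marked(c), marked(d), ready(c), ready(e)}

bind(c,d); free(d,c)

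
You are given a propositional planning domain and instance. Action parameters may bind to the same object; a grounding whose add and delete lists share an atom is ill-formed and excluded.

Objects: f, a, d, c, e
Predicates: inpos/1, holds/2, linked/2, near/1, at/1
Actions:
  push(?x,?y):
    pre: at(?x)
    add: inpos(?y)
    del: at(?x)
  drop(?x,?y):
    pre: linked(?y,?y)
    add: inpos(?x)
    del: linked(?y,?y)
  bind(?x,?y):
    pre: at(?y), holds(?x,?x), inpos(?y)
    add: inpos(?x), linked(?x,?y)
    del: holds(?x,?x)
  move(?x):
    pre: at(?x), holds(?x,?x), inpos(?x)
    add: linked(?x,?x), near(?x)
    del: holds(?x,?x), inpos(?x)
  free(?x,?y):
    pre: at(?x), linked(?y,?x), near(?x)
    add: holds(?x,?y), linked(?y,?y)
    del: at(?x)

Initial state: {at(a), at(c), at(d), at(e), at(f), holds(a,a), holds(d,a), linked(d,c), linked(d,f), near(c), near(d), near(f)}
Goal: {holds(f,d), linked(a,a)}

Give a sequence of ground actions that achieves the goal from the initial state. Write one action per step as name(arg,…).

1. push(d,a)  →  {at(a), at(c), at(e), at(f), holds(a,a), holds(d,a), inpos(a), linked(d,c), linked(d,f), near(c), near(d), near(f)}
2. bind(a,a)  →  {at(a), at(c), at(e), at(f), holds(d,a), inpos(a), linked(a,a), linked(d,c), linked(d,f), near(c), near(d), near(f)}
3. free(f,d)  →  {at(a), at(c), at(e), holds(d,a), holds(f,d), inpos(a), linked(a,a), linked(d,c), linked(d,d), linked(d,f), near(c), near(d), near(f)}

push(d,a); bind(a,a); free(f,d)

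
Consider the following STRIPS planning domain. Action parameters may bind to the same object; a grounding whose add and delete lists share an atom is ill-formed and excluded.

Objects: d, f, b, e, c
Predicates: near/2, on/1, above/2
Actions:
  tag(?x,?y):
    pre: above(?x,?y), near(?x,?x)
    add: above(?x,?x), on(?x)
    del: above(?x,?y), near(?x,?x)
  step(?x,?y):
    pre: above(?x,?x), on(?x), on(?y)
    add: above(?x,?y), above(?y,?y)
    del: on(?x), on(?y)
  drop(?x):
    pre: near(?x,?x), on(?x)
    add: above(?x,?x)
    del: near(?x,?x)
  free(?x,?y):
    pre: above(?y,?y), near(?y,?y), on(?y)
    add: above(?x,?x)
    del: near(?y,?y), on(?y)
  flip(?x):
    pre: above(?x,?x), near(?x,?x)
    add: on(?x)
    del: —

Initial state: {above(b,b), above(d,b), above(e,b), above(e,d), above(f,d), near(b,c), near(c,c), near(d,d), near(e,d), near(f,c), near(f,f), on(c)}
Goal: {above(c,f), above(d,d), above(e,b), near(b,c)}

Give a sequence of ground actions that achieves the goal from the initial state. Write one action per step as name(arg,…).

1. tag(d,b)  →  {above(b,b), above(d,d), above(e,b), above(e,d), above(f,d), near(b,c), near(c,c), near(e,d), near(f,c), near(f,f), on(c), on(d)}
2. tag(f,d)  →  {above(b,b), above(d,d), above(e,b), above(e,d), above(f,f), near(b,c), near(c,c), near(e,d), near(f,c), on(c), on(d), on(f)}
3. drop(c)  →  {above(b,b), above(c,c), above(d,d), above(e,b), above(e,d), above(f,f), near(b,c), near(e,d), near(f,c), on(c), on(d), on(f)}
4. step(c,f)  →  {above(b,b), above(c,c), above(c,f), above(d,d), above(e,b), above(e,d), above(f,f), near(b,c), near(e,d), near(f,c), on(d)}

tag(d,b); tag(f,d); drop(c); step(c,f)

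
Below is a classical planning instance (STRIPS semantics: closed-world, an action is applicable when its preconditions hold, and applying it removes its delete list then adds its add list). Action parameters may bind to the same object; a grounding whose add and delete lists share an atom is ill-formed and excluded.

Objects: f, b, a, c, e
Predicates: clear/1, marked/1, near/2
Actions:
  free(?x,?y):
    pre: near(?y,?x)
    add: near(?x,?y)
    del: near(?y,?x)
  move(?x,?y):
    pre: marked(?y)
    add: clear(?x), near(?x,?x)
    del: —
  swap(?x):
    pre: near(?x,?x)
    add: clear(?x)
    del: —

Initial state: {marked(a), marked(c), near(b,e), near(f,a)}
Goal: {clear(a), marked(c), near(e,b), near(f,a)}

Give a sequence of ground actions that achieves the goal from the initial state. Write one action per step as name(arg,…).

free(e,b); move(a,a)

1. free(e,b)  →  {marked(a), marked(c), near(e,b), near(f,a)}
2. move(a,a)  →  {clear(a), marked(a), marked(c), near(a,a), near(e,b), near(f,a)}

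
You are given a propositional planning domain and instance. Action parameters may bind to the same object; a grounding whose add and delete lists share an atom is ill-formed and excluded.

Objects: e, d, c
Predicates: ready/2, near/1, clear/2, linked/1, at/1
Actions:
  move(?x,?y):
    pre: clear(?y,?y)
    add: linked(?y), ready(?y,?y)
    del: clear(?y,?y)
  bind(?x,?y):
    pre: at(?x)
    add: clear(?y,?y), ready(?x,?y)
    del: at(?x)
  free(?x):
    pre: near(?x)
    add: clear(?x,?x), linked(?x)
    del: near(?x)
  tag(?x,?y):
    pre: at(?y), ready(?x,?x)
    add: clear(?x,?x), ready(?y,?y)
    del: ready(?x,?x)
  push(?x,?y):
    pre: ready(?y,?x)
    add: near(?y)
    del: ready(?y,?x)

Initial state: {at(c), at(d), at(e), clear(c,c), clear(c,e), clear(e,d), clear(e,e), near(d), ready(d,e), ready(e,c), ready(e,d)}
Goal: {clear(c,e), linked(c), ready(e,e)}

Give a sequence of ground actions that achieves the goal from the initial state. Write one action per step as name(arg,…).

move(e,e); move(e,c)

1. move(e,e)  →  {at(c), at(d), at(e), clear(c,c), clear(c,e), clear(e,d), linked(e), near(d), ready(d,e), ready(e,c), ready(e,d), ready(e,e)}
2. move(e,c)  →  {at(c), at(d), at(e), clear(c,e), clear(e,d), linked(c), linked(e), near(d), ready(c,c), ready(d,e), ready(e,c), ready(e,d), ready(e,e)}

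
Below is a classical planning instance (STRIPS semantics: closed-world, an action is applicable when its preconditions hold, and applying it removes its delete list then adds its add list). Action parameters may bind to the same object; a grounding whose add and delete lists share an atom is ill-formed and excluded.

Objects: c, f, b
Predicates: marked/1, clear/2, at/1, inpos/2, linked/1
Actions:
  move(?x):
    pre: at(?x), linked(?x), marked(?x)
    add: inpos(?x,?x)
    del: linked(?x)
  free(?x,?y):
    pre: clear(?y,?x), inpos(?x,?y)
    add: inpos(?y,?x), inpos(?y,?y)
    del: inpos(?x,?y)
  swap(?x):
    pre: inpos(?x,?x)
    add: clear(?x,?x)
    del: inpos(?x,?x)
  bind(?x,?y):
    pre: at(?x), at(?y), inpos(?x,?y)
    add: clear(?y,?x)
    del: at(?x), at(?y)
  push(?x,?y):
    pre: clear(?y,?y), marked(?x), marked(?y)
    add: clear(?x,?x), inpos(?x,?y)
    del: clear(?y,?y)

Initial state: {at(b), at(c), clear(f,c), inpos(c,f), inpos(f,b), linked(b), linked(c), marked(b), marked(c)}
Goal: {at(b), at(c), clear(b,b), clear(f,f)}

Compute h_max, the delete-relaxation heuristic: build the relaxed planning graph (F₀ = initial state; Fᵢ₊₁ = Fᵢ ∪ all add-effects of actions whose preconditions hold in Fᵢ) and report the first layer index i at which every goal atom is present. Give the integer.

F0 = init (9 atoms)
F1 = F0 ∪ {inpos(b,b), inpos(c,c), inpos(f,c), inpos(f,f)}  (13 atoms)
F2 = F1 ∪ {clear(b,b), clear(c,c), clear(f,f)}  (16 atoms)
goal ⊆ F2  ⇒  h_max = 2

2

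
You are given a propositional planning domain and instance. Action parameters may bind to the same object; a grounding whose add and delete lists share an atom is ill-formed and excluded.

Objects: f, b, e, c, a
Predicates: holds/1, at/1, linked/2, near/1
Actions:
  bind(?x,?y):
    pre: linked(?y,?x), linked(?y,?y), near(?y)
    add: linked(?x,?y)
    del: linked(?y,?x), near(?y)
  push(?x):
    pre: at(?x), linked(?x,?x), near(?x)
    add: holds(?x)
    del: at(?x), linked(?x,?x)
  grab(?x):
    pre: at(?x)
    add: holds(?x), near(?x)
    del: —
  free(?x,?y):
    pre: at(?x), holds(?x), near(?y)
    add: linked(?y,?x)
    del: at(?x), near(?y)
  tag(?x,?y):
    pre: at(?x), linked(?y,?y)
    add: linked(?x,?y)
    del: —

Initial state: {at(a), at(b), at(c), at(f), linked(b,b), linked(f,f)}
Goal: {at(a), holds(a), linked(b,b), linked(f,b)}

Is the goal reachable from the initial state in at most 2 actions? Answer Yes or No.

Yes

1. grab(a)  →  {at(a), at(b), at(c), at(f), holds(a), linked(b,b), linked(f,f), near(a)}
2. tag(f,b)  →  {at(a), at(b), at(c), at(f), holds(a), linked(b,b), linked(f,b), linked(f,f), near(a)}
optimal plan length = 2; 2 ≤ 2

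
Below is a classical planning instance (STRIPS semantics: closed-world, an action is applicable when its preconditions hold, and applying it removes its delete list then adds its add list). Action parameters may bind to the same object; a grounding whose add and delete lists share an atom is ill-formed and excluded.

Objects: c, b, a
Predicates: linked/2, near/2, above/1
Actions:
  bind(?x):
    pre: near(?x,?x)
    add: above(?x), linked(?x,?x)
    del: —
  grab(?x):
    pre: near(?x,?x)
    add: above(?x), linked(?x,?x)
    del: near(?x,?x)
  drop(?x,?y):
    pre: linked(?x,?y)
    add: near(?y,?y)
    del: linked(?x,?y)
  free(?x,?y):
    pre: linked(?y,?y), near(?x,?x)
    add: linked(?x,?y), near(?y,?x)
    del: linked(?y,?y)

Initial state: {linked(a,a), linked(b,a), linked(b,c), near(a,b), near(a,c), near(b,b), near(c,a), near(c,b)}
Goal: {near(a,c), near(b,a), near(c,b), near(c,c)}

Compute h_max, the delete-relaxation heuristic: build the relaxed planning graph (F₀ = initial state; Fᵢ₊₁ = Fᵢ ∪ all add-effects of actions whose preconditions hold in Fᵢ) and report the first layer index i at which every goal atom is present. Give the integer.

2

F0 = init (8 atoms)
F1 = F0 ∪ {above(b), linked(b,b), near(a,a), near(c,c)}  (12 atoms)
F2 = F1 ∪ {above(a), above(c), linked(a,b), linked(c,a), linked(c,b), linked(c,c), near(b,a), near(b,c)}  (20 atoms)
goal ⊆ F2  ⇒  h_max = 2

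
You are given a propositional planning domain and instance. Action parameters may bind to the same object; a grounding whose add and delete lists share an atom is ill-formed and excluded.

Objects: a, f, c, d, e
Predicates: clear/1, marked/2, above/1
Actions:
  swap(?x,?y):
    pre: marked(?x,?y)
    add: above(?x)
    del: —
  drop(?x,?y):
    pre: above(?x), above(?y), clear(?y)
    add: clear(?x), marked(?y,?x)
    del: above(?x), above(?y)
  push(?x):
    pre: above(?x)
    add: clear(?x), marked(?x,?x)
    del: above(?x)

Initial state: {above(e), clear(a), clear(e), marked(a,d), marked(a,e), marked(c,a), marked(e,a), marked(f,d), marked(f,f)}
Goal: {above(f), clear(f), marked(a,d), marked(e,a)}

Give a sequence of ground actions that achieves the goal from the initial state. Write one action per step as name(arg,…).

swap(f,f); drop(f,e); swap(f,f)

1. swap(f,f)  →  {above(e), above(f), clear(a), clear(e), marked(a,d), marked(a,e), marked(c,a), marked(e,a), marked(f,d), marked(f,f)}
2. drop(f,e)  →  {clear(a), clear(e), clear(f), marked(a,d), marked(a,e), marked(c,a), marked(e,a), marked(e,f), marked(f,d), marked(f,f)}
3. swap(f,f)  →  {above(f), clear(a), clear(e), clear(f), marked(a,d), marked(a,e), marked(c,a), marked(e,a), marked(e,f), marked(f,d), marked(f,f)}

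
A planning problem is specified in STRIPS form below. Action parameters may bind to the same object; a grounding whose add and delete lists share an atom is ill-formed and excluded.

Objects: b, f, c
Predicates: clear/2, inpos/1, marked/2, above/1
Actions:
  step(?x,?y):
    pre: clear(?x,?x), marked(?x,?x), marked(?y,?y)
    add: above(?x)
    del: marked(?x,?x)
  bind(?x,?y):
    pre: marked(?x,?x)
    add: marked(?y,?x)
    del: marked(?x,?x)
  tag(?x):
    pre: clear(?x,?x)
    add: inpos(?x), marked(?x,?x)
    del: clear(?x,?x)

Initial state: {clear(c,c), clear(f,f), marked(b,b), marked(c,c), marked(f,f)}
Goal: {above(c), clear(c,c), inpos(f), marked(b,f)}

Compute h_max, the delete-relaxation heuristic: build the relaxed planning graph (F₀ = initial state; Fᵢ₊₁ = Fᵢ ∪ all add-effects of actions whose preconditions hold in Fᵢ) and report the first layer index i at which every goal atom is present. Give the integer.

1

F0 = init (5 atoms)
F1 = F0 ∪ {above(c), above(f), inpos(c), inpos(f), marked(b,c), marked(b,f), marked(c,b), marked(c,f), marked(f,b), marked(f,c)}  (15 atoms)
goal ⊆ F1  ⇒  h_max = 1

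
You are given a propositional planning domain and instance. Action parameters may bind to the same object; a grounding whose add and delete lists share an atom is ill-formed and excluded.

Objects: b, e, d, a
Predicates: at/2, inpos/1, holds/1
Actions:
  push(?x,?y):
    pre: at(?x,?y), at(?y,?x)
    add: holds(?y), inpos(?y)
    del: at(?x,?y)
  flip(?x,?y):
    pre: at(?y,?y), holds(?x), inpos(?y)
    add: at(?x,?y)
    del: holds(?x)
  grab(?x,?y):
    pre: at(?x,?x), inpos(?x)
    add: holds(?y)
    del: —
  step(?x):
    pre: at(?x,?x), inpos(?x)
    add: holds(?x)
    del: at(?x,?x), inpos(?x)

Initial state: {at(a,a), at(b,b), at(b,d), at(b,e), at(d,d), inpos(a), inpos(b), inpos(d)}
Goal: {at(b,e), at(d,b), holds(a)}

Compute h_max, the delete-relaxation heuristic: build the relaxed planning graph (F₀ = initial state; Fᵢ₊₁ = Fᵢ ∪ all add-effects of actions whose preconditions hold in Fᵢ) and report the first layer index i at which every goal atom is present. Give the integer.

2

F0 = init (8 atoms)
F1 = F0 ∪ {holds(a), holds(b), holds(d), holds(e)}  (12 atoms)
F2 = F1 ∪ {at(a,b), at(a,d), at(b,a), at(d,a), at(d,b), at(e,a), at(e,b), at(e,d)}  (20 atoms)
goal ⊆ F2  ⇒  h_max = 2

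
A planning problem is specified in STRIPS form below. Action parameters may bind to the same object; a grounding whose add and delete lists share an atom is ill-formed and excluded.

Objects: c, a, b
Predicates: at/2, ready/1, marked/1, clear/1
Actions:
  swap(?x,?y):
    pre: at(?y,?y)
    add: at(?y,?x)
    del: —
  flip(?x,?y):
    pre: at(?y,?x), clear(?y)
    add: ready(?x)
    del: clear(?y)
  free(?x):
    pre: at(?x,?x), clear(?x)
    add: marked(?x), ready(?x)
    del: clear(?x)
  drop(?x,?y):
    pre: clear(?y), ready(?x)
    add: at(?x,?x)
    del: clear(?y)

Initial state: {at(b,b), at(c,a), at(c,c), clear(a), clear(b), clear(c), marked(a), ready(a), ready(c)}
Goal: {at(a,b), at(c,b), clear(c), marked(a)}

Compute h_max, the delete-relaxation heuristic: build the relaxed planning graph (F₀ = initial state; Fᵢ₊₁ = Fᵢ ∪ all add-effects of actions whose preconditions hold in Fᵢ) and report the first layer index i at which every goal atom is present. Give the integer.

2

F0 = init (9 atoms)
F1 = F0 ∪ {at(a,a), at(b,a), at(b,c), at(c,b), marked(b), marked(c), ready(b)}  (16 atoms)
F2 = F1 ∪ {at(a,b), at(a,c)}  (18 atoms)
goal ⊆ F2  ⇒  h_max = 2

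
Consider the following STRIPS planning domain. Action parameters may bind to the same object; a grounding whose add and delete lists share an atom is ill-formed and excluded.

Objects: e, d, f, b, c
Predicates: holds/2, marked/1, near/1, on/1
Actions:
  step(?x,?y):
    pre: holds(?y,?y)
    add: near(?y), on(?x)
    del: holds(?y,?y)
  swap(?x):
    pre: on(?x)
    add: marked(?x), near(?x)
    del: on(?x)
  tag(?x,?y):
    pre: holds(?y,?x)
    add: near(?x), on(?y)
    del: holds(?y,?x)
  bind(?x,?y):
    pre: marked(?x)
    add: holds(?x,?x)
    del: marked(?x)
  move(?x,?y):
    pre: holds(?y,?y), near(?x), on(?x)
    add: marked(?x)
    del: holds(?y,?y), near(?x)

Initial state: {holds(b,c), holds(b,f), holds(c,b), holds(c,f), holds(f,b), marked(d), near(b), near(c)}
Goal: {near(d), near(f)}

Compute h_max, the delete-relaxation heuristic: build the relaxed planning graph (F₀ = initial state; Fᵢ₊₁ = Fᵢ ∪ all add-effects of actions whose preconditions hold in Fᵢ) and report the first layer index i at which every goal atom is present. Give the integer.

F0 = init (8 atoms)
F1 = F0 ∪ {holds(d,d), near(f), on(b), on(c), on(f)}  (13 atoms)
F2 = F1 ∪ {marked(b), marked(c), marked(f), near(d), on(d), on(e)}  (19 atoms)
goal ⊆ F2  ⇒  h_max = 2

2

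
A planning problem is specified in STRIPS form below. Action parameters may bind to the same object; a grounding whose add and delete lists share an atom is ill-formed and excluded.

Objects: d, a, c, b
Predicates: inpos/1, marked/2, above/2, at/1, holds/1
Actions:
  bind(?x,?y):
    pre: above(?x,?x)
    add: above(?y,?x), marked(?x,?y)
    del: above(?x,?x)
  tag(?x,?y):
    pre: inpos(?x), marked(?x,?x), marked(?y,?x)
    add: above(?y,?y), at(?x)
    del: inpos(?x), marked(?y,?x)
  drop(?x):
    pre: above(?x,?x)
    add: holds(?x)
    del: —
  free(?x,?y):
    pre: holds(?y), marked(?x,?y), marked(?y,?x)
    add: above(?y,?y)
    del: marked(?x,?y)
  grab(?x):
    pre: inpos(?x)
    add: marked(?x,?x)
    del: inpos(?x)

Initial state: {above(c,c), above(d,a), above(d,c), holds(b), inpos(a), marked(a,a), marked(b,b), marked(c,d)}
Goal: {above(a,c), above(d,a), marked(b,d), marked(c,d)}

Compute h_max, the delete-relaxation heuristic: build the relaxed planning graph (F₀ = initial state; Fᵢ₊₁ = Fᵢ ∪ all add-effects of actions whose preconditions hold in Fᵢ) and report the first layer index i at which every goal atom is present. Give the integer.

F0 = init (8 atoms)
F1 = F0 ∪ {above(a,a), above(a,c), above(b,b), above(b,c), at(a), holds(c), marked(c,a), marked(c,b)}  (16 atoms)
F2 = F1 ∪ {above(a,b), above(b,a), above(c,a), above(c,b), above(d,b), holds(a), marked(a,b), marked(a,c), marked(a,d), marked(b,a), marked(b,c), marked(b,d)}  (28 atoms)
goal ⊆ F2  ⇒  h_max = 2

2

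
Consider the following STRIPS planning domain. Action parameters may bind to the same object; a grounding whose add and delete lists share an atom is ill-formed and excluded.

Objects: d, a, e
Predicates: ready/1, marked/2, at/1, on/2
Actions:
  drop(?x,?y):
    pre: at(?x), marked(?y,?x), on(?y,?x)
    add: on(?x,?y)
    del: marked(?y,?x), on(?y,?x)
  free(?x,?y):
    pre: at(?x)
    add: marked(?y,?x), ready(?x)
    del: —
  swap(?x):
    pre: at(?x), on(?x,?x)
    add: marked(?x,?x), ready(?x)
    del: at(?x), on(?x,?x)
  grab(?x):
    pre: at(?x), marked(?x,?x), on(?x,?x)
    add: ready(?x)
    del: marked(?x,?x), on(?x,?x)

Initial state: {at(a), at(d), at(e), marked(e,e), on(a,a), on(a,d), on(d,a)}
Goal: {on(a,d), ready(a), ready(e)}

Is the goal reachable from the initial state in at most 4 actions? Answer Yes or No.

1. free(a,d)  →  {at(a), at(d), at(e), marked(d,a), marked(e,e), on(a,a), on(a,d), on(d,a), ready(a)}
2. free(e,d)  →  {at(a), at(d), at(e), marked(d,a), marked(d,e), marked(e,e), on(a,a), on(a,d), on(d,a), ready(a), ready(e)}
optimal plan length = 2; 2 ≤ 4

Yes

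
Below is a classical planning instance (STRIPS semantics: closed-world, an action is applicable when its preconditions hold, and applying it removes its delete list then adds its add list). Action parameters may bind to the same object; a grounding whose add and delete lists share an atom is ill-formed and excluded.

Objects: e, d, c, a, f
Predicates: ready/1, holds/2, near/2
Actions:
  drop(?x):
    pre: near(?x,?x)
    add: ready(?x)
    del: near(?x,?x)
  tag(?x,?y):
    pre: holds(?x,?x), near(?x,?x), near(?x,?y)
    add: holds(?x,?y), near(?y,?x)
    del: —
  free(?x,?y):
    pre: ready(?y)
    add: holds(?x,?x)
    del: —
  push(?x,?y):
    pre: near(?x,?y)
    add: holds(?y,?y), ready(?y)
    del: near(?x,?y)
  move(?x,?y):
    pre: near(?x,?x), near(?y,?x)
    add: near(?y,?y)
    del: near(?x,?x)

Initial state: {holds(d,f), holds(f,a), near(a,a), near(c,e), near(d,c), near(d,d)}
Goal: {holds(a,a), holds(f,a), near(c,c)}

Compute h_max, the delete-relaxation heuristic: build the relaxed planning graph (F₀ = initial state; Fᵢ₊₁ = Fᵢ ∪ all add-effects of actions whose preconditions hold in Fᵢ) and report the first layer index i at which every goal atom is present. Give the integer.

F0 = init (6 atoms)
F1 = F0 ∪ {holds(a,a), holds(c,c), holds(d,d), holds(e,e), ready(a), ready(c), ready(d), ready(e)}  (14 atoms)
F2 = F1 ∪ {holds(d,c), holds(f,f), near(c,d)}  (17 atoms)
F3 = F2 ∪ {near(c,c)}  (18 atoms)
goal ⊆ F3  ⇒  h_max = 3

3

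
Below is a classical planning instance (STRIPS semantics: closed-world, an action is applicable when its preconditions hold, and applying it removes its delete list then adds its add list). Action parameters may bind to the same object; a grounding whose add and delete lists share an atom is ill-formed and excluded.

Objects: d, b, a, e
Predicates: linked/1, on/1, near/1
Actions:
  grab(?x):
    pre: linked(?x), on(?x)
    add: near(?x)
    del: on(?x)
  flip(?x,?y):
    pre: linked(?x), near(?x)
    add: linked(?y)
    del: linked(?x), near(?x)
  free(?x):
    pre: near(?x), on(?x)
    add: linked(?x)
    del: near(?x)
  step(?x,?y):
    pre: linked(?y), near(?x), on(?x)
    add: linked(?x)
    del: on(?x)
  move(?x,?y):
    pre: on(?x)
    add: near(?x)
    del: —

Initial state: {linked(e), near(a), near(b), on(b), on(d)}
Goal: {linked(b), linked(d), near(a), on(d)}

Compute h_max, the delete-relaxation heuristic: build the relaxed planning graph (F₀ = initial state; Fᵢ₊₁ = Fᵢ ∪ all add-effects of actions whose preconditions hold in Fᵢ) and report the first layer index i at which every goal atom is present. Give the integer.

2

F0 = init (5 atoms)
F1 = F0 ∪ {linked(b), near(d)}  (7 atoms)
F2 = F1 ∪ {linked(a), linked(d)}  (9 atoms)
goal ⊆ F2  ⇒  h_max = 2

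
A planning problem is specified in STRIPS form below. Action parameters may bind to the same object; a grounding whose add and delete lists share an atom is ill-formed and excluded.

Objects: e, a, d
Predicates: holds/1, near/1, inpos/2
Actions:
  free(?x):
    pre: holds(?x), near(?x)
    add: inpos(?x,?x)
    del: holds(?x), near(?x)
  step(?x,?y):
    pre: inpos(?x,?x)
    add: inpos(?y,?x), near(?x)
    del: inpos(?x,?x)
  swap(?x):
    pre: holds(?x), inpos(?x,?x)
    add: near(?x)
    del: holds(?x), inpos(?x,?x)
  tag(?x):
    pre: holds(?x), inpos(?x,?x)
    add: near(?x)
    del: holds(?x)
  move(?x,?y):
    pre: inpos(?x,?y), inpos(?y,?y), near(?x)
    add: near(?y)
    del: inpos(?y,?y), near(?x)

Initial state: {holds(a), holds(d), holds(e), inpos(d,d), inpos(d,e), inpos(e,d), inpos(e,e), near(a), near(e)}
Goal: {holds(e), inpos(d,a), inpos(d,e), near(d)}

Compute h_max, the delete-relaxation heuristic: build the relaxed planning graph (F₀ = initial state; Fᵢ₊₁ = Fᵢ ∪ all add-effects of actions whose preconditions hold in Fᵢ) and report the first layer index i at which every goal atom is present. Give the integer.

2

F0 = init (9 atoms)
F1 = F0 ∪ {inpos(a,a), inpos(a,d), inpos(a,e), near(d)}  (13 atoms)
F2 = F1 ∪ {inpos(d,a), inpos(e,a)}  (15 atoms)
goal ⊆ F2  ⇒  h_max = 2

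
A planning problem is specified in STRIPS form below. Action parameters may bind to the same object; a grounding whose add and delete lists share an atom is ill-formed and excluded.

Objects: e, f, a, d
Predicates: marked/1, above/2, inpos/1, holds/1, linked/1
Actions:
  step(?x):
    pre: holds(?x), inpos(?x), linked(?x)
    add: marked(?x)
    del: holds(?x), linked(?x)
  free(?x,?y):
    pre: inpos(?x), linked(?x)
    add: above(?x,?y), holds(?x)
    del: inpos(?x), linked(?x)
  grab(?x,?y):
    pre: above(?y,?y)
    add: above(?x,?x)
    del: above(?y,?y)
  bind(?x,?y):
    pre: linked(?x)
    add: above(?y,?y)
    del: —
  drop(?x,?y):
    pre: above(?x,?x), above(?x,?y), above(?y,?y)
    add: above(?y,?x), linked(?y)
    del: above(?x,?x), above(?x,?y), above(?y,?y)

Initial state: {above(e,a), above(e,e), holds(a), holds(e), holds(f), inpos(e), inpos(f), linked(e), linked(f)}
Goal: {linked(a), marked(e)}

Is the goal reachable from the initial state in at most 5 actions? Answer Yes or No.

Yes

1. step(e)  →  {above(e,a), above(e,e), holds(a), holds(f), inpos(e), inpos(f), linked(f), marked(e)}
2. bind(f,a)  →  {above(a,a), above(e,a), above(e,e), holds(a), holds(f), inpos(e), inpos(f), linked(f), marked(e)}
3. drop(e,a)  →  {above(a,e), holds(a), holds(f), inpos(e), inpos(f), linked(a), linked(f), marked(e)}
optimal plan length = 3; 3 ≤ 5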